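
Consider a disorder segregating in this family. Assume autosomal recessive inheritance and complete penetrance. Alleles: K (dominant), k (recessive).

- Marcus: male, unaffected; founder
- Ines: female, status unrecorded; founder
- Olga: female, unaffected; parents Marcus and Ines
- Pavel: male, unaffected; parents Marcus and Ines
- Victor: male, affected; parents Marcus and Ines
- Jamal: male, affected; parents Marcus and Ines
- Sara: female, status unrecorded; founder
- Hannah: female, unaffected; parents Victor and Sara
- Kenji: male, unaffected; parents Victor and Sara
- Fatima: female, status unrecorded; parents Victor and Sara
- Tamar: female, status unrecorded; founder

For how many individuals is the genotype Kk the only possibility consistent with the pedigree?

3

Obligate heterozygotes: Marcus is unaffected so carries K and passed k to Victor (kk), so Marcus is Kk; Hannah is unaffected so carries K and received k from Victor (kk), so Hannah is Kk; Kenji is unaffected so carries K and received k from Victor (kk), so Kenji is Kk.
Every other individual is either homozygous by phenotype or has at least one consistent homozygous assignment, so the count is 3.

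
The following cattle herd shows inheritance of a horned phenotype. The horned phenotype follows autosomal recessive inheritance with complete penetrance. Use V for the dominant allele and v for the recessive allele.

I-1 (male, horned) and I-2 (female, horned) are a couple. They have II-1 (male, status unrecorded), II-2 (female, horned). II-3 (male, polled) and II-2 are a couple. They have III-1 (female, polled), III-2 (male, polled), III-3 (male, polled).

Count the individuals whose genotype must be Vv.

Obligate heterozygotes: III-1 is polled so carries V and received v from II-2 (vv), so III-1 is Vv; III-2 is polled so carries V and received v from II-2 (vv), so III-2 is Vv; III-3 is polled so carries V and received v from II-2 (vv), so III-3 is Vv.
Every other individual is either homozygous by phenotype or has at least one consistent homozygous assignment, so the count is 3.

3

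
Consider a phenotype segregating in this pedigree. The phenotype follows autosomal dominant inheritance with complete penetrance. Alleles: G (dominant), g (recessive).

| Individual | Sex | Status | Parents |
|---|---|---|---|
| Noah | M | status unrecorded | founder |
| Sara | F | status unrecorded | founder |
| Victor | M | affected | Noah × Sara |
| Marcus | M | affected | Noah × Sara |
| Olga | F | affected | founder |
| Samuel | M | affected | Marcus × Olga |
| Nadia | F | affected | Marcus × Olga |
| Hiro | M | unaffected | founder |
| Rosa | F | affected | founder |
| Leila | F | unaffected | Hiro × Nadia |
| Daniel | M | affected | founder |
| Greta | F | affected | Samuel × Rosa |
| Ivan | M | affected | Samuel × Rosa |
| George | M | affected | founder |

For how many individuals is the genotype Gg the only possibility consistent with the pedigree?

Obligate heterozygotes: Nadia is affected so carries G and passed g to Leila (gg), so Nadia is Gg.
Every other individual is either homozygous by phenotype or has at least one consistent homozygous assignment, so the count is 1.

1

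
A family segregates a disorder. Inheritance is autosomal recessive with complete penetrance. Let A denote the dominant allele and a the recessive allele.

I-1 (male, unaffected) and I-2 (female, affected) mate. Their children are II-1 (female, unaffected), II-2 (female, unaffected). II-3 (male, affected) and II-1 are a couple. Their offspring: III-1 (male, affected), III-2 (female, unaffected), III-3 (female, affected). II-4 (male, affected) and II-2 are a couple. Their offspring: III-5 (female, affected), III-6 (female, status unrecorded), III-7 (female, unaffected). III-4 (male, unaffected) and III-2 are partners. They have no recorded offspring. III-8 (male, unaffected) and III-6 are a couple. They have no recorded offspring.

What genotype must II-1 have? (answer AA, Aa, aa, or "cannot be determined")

Aa

From phenotype alone, II-1 is AA or Aa.
II-1 is unaffected so carries A and received a from I-2 (aa), so II-1 is Aa.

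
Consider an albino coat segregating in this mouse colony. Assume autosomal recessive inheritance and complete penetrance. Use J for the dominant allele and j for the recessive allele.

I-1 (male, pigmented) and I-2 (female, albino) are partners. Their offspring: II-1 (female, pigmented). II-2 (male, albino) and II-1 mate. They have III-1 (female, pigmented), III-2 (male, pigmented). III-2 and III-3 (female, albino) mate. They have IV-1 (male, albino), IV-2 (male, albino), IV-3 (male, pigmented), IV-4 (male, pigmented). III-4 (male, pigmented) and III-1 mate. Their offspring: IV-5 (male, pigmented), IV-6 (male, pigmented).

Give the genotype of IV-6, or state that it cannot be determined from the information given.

IV-6's phenotype allows JJ or Jj, and no parent or child forces a single allele at both positions; consistent genotype assignments exist with IV-6 as JJ or Jj.

cannot be determined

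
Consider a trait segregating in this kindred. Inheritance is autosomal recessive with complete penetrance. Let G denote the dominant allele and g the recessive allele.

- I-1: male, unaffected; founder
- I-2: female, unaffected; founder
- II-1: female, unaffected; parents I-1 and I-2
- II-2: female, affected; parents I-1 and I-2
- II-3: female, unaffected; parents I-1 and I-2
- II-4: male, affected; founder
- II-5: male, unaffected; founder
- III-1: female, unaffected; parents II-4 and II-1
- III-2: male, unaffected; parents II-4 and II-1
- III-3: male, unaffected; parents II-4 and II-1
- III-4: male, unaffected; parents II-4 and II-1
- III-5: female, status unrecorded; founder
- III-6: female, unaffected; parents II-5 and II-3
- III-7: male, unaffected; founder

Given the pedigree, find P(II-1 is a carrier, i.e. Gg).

I-1 is unaffected so carries G and passed g to II-2 (gg), so I-1 is Gg.
I-2 is unaffected so carries G and passed g to II-2 (gg), so I-2 is Gg.
Their cross gives offspring ratios 1/4 GG : 1/2 Gg : 1/4 gg. Conditioning on II-1 being unaffected, P(Gg) = 1/2 / 3/4 = 2/3 before taking II-1's own offspring into account.
II-4 is affected, so II-4 is gg.
Now use II-1's offspring. Probability of each recorded status — unaffected daughter III-1: 1/2 if II-1 is Gg, 1 if GG; unaffected son III-2: 1/2 if II-1 is Gg, 1 if GG; unaffected son III-3: 1/2 if II-1 is Gg, 1 if GG; unaffected son III-4: 1/2 if II-1 is Gg, 1 if GG.
Bayes: P(Gg) = 2/3·1/16 / (2/3·1/16 + 1/3·1) = 1/9.

1/9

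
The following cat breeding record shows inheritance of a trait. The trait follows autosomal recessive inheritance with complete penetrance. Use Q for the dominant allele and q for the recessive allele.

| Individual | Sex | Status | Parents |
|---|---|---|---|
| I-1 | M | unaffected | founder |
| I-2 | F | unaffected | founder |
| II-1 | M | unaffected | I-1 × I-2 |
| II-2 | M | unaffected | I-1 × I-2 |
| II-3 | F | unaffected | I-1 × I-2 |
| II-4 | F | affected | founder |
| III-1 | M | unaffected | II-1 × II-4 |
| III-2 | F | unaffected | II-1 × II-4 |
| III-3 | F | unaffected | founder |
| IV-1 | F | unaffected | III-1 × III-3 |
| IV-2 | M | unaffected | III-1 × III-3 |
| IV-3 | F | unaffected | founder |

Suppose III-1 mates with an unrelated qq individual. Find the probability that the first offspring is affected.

III-1 is unaffected so carries Q and received q from II-4 (qq), so III-1 is Qq.
The cross gives 1/2 Qq : 1/2 qq, so P(offspring is affected) = 1/2.

1/2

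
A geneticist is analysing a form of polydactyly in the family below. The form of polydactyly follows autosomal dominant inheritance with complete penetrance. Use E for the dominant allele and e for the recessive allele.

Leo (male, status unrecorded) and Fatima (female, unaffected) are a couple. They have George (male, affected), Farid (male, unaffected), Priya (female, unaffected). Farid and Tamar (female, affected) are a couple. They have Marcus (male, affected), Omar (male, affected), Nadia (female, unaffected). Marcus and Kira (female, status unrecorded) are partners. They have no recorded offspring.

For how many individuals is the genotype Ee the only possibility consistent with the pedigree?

Obligate heterozygotes: Leo passed E to George (Ee, whose e came from Fatima) and passed e to Farid (ee), so Leo is Ee; George is affected so carries E and received e from Fatima (ee), so George is Ee; Tamar is affected so carries E and passed e to Nadia (ee), so Tamar is Ee; Marcus is affected so carries E and received e from Farid (ee), so Marcus is Ee; Omar is affected so carries E and received e from Farid (ee), so Omar is Ee.
Every other individual is either homozygous by phenotype or has at least one consistent homozygous assignment, so the count is 5.

5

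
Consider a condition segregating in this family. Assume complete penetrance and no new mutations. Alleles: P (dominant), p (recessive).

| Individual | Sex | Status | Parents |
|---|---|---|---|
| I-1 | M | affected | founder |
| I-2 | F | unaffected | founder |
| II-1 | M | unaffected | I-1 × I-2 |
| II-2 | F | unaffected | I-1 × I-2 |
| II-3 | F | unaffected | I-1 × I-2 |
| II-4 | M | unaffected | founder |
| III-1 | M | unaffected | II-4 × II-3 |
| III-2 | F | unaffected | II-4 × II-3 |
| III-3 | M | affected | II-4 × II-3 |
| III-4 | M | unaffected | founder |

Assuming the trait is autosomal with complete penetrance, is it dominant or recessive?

II-4 and II-3 are both unaffected yet have an affected child III-3. Under dominance, an affected child requires at least one affected parent, so the trait cannot be dominant.

recessive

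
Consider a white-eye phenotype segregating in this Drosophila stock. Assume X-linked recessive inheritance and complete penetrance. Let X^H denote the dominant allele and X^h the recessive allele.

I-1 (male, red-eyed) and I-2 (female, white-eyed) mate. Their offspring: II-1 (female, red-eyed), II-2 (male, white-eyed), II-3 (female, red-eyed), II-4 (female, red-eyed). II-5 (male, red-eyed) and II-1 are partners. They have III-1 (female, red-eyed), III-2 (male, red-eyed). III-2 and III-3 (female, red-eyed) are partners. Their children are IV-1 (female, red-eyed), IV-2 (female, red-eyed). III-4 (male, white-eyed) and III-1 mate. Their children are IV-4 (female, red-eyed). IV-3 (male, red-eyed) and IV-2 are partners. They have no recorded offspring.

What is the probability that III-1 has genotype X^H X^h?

1/3

II-5 is red-eyed, so II-5 is X^H Y.
II-1 is red-eyed so carries H and received h from I-2 (X^h X^h), so II-1 is X^H X^h.
Their cross gives offspring ratios 1/2 X^H X^H : 1/2 X^H X^h. Conditioning on III-1 being red-eyed, P(X^H X^h) = 1/2 / 1 = 1/2 before taking III-1's own offspring into account.
III-4 is white-eyed, so III-4 is X^h Y.
Now use III-1's offspring. Probability of each recorded status — red-eyed daughter IV-4: 1/2 if III-1 is X^H X^h, 1 if X^H X^H.
Bayes: P(X^H X^h) = 1/2·1/2 / (1/2·1/2 + 1/2·1) = 1/3.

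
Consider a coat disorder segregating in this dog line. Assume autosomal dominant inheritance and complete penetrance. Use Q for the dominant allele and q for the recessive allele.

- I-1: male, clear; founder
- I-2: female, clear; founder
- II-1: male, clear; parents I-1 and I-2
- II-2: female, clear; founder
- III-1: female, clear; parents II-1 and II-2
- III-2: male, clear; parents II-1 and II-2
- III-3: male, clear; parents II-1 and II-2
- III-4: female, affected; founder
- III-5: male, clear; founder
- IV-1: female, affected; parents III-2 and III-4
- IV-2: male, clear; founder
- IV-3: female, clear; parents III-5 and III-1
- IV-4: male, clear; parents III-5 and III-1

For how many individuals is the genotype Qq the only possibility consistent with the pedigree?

Obligate heterozygotes: IV-1 is affected so carries Q and received q from III-2 (qq), so IV-1 is Qq.
Every other individual is either homozygous by phenotype or has at least one consistent homozygous assignment, so the count is 1.

1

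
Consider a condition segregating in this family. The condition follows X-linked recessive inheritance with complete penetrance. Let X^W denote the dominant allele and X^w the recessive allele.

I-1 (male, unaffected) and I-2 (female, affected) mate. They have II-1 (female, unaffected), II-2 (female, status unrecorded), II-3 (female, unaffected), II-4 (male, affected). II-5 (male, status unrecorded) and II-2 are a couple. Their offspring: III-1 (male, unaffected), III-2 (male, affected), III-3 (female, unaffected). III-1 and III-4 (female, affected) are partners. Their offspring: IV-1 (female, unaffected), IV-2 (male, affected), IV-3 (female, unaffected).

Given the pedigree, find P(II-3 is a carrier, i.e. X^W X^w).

1

II-3 is unaffected so carries W and received w from I-2 (X^w X^w), so II-3 is X^W X^w, giving P(X^W X^w) = 1.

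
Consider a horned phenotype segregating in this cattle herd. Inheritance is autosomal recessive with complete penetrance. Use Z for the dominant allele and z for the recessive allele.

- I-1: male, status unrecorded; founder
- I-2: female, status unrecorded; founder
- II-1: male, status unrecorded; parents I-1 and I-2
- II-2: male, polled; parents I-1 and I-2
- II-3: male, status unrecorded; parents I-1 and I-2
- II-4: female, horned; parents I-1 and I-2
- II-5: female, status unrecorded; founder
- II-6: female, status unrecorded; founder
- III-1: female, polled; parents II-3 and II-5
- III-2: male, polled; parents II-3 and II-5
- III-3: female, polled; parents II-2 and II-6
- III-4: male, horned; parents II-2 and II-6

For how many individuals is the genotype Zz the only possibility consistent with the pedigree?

Obligate heterozygotes: II-2 is polled so carries Z and passed z to III-4 (zz), so II-2 is Zz.
Every other individual is either homozygous by phenotype or has at least one consistent homozygous assignment, so the count is 1.

1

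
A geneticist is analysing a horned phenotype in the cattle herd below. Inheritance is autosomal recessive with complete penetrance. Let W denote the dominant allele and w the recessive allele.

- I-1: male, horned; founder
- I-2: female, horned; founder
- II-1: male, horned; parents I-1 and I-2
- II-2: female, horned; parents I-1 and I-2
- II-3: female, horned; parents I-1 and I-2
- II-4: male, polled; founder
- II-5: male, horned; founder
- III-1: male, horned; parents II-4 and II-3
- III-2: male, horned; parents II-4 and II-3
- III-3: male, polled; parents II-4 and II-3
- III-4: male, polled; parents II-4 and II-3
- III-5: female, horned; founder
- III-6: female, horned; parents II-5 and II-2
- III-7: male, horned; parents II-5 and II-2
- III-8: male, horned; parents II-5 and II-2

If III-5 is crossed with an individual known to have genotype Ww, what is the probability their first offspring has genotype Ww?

1/2

III-5 is horned, so III-5 is ww.
The cross gives 1/2 Ww : 1/2 ww, so P(offspring has genotype Ww) = 1/2.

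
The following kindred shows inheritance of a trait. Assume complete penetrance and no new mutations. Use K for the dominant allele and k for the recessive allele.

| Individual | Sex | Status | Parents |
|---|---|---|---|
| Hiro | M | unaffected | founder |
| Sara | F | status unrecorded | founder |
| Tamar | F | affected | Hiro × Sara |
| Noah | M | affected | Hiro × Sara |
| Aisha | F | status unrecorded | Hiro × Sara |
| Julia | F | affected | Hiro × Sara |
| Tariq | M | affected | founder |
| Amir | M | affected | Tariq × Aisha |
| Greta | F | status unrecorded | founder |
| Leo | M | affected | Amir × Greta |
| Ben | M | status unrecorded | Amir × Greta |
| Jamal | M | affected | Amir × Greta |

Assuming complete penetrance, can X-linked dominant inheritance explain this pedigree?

A consistent assignment under X-linked dominant exists: Hiro X^k Y, Sara X^K X^K, Tamar X^K X^k, Noah X^K Y, Aisha X^K X^k, Julia X^K X^k, Tariq X^K Y, Amir X^K Y, Greta X^K X^K, Leo X^K Y, Ben X^K Y, Jamal X^K Y.
In this assignment every recorded phenotype matches its genotype and every non-founder's genotype is obtainable from its parents' genotypes, so the pedigree is consistent.

Yes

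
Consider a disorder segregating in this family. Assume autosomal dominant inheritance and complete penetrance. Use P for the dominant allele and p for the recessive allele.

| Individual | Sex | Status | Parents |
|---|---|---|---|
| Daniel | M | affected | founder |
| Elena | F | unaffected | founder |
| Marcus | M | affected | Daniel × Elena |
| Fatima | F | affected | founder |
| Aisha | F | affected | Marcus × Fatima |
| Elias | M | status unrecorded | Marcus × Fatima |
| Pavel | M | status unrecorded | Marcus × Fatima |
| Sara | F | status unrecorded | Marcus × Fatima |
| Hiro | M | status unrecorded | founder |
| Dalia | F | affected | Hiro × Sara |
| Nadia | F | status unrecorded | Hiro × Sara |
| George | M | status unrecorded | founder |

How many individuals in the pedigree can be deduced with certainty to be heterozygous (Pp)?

1

Obligate heterozygotes: Marcus is affected so carries P and received p from Elena (pp), so Marcus is Pp.
Every other individual is either homozygous by phenotype or has at least one consistent homozygous assignment, so the count is 1.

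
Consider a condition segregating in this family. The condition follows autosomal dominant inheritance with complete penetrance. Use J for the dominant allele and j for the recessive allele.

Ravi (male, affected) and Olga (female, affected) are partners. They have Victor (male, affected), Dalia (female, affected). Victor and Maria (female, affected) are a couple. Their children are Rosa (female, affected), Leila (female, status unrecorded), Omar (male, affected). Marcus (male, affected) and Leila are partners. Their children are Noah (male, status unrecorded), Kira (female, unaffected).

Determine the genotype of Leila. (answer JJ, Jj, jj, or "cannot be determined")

cannot be determined

Leila's phenotype is unrecorded, and no parent or child forces a single allele at both positions; consistent genotype assignments exist with Leila as Jj or jj.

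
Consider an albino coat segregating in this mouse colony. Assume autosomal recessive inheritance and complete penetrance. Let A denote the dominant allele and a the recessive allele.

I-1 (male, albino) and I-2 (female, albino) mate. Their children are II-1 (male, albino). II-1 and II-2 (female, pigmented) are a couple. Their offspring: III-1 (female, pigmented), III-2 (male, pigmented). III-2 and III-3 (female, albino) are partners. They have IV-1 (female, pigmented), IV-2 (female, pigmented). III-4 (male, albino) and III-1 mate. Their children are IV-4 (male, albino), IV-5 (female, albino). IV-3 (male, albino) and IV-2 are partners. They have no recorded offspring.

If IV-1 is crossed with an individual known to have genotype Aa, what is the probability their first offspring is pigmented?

3/4

IV-1 is pigmented so carries A and received a from III-3 (aa), so IV-1 is Aa.
The cross gives 1/4 AA : 1/2 Aa : 1/4 aa, so P(offspring is pigmented) = 3/4.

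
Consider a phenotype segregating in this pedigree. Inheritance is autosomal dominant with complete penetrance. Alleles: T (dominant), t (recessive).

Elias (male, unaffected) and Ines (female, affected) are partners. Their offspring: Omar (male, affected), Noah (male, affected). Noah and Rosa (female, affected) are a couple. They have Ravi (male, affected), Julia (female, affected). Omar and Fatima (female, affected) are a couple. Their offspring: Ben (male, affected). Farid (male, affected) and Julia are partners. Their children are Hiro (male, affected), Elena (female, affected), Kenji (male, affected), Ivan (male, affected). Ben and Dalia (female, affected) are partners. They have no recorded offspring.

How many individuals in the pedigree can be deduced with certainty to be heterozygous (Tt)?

Obligate heterozygotes: Omar is affected so carries T and received t from Elias (tt), so Omar is Tt; Noah is affected so carries T and received t from Elias (tt), so Noah is Tt.
Every other individual is either homozygous by phenotype or has at least one consistent homozygous assignment, so the count is 2.

2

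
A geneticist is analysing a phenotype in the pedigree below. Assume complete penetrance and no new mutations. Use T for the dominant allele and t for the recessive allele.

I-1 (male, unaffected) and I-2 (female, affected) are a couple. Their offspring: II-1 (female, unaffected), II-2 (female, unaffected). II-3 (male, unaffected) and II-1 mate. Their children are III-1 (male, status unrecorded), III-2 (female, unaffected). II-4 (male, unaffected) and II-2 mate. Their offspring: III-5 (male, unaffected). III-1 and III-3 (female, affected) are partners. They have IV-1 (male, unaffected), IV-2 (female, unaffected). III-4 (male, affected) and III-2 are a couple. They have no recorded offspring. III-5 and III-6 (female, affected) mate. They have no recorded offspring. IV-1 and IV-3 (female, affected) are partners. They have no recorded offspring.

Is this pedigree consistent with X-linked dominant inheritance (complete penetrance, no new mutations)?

Yes

A consistent assignment under X-linked dominant exists: I-1 X^t Y, I-2 X^T X^t, II-1 X^t X^t, II-2 X^t X^t, II-3 X^t Y, II-4 X^t Y, III-1 X^t Y, III-2 X^t X^t, III-3 X^T X^t, III-4 X^T Y, III-5 X^t Y, III-6 X^T X^T, IV-1 X^t Y, IV-2 X^t X^t, IV-3 X^T X^T.
In this assignment every recorded phenotype matches its genotype and every non-founder's genotype is obtainable from its parents' genotypes, so the pedigree is consistent.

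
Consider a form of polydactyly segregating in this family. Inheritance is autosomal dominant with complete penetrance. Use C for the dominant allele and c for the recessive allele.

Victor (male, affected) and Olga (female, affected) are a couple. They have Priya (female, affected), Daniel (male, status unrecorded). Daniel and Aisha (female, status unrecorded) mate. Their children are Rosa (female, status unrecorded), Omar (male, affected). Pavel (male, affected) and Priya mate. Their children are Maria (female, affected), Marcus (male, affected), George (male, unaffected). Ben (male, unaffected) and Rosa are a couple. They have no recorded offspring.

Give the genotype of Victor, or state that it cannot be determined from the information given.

Victor's phenotype allows CC or Cc, and no parent or child forces a single allele at both positions; consistent genotype assignments exist with Victor as CC or Cc.

cannot be determined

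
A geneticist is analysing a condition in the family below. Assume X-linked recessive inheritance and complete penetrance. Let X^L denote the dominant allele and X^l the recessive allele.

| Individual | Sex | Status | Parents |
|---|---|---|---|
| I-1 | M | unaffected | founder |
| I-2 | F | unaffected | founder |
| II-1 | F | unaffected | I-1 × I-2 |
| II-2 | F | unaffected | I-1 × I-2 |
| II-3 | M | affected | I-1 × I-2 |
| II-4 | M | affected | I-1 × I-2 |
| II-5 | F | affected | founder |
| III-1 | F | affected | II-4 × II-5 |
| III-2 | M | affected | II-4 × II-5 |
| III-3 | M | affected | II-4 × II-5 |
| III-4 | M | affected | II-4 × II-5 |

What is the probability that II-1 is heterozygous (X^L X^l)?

1/2

I-1 is unaffected, so I-1 is X^L Y.
I-2 is unaffected so carries L and passed l to II-3 (X^l Y), so I-2 is X^L X^l.
Their cross gives offspring ratios 1/2 X^L X^L : 1/2 X^L X^l. Conditioning on II-1 being unaffected, P(X^L X^l) = 1/2 / 1 = 1/2.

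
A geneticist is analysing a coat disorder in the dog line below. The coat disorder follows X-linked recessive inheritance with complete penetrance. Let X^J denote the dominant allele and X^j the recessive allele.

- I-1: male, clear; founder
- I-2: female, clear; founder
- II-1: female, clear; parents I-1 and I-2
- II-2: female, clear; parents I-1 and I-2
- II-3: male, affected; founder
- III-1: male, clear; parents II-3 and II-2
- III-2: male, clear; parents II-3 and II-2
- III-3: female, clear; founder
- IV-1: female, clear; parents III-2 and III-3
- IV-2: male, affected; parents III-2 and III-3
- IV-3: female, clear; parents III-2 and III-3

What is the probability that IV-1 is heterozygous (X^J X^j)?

III-2 is clear, so III-2 is X^J Y.
III-3 is clear so carries J and passed j to IV-2 (X^j Y), so III-3 is X^J X^j.
Their cross gives offspring ratios 1/2 X^J X^J : 1/2 X^J X^j. Conditioning on IV-1 being clear, P(X^J X^j) = 1/2 / 1 = 1/2.

1/2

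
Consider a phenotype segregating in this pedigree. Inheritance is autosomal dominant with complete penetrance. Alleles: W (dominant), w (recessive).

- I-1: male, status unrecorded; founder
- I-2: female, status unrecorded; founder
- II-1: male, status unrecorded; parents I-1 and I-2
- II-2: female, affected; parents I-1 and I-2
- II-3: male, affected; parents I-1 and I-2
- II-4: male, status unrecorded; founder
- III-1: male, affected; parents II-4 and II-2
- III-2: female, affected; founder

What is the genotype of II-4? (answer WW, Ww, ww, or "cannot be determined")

II-4's phenotype is unrecorded, and no parent or child forces a single allele at both positions; consistent genotype assignments exist with II-4 as WW or Ww or ww.

cannot be determined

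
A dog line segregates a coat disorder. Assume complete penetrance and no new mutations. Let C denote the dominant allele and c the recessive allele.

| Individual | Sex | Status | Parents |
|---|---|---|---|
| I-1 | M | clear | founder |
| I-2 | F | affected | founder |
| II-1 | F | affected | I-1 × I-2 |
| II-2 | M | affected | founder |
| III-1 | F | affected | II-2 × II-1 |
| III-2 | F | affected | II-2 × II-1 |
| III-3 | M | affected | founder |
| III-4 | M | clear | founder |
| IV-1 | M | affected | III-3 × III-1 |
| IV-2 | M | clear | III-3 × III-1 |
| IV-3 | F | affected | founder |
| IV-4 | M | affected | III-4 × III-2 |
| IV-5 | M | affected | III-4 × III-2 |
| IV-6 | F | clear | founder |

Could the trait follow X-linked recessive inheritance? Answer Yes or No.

Under X-linked recessive, II-1 (affected, female) cannot arise from I-1 (clear) × I-2 (affected).

No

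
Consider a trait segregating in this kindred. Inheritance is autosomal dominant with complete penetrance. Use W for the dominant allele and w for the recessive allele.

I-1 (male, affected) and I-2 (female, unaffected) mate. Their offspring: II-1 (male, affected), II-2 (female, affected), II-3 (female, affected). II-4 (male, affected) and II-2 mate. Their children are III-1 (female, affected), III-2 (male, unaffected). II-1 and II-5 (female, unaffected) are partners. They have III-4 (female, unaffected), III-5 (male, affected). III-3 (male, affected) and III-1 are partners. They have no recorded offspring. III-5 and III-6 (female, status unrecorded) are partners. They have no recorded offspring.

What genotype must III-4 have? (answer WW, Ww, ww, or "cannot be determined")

ww

III-4 is unaffected, so III-4 is ww.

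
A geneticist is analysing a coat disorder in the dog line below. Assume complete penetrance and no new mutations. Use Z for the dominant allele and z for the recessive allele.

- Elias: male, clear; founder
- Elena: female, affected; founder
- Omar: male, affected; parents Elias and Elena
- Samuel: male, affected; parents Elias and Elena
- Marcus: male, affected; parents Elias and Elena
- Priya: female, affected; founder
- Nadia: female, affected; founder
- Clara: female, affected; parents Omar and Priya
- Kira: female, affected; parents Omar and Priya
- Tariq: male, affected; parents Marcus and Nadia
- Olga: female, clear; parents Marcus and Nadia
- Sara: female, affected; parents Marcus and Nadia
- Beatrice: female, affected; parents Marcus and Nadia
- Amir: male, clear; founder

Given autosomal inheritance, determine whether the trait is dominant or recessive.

dominant

Marcus and Nadia are both affected yet have a clear child Olga. Under a recessive model two affected parents are homozygous and every child would be affected, so the trait cannot be recessive.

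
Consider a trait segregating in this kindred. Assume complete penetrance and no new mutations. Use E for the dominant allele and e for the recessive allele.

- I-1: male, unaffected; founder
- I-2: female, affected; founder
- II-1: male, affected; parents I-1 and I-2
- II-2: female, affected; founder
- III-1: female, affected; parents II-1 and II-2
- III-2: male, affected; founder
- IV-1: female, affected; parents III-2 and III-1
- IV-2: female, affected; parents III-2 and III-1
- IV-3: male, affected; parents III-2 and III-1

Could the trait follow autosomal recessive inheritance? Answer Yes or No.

A consistent assignment under autosomal recessive exists: I-1 Ee, I-2 ee, II-1 ee, II-2 ee, III-1 ee, III-2 ee, IV-1 ee, IV-2 ee, IV-3 ee.
In this assignment every recorded phenotype matches its genotype and every non-founder's genotype is obtainable from its parents' genotypes, so the pedigree is consistent.

Yes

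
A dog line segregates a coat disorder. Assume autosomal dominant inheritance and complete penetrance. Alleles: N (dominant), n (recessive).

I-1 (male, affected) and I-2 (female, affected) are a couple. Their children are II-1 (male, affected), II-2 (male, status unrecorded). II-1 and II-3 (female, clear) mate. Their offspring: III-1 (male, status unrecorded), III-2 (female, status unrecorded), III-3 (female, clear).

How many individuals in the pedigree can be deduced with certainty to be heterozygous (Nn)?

1

Obligate heterozygotes: II-1 is affected so carries N and passed n to III-3 (nn), so II-1 is Nn.
Every other individual is either homozygous by phenotype or has at least one consistent homozygous assignment, so the count is 1.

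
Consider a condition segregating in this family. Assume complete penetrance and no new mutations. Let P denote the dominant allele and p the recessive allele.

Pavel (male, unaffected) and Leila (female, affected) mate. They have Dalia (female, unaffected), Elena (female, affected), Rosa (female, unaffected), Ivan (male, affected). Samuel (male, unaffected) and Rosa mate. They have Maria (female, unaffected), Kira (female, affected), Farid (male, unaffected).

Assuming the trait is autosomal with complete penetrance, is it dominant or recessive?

recessive

Samuel and Rosa are both unaffected yet have an affected child Kira. Under dominance, an affected child requires at least one affected parent, so the trait cannot be dominant.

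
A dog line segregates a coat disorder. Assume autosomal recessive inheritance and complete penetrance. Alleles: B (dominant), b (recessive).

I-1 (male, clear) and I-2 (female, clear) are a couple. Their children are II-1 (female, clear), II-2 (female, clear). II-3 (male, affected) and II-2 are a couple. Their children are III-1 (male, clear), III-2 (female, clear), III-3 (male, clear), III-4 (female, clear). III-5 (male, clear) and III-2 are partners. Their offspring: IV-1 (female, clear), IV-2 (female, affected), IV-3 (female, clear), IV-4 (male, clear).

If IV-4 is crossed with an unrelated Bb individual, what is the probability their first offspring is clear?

III-5 is clear so carries B and passed b to IV-2 (bb), so III-5 is Bb.
III-2 is clear so carries B and received b from II-3 (bb), so III-2 is Bb.
IV-4 is a clear offspring of III-5 (Bb) × III-2 (Bb), whose cross gives 1/4 BB : 1/2 Bb : 1/4 bb; conditioning on being clear, IV-4 is BB with probability 1/3, Bb with probability 2/3.
Summing over parental genotype combinations, P(offspring is clear) = 1/3·1 + 2/3·3/4 = 5/6.

5/6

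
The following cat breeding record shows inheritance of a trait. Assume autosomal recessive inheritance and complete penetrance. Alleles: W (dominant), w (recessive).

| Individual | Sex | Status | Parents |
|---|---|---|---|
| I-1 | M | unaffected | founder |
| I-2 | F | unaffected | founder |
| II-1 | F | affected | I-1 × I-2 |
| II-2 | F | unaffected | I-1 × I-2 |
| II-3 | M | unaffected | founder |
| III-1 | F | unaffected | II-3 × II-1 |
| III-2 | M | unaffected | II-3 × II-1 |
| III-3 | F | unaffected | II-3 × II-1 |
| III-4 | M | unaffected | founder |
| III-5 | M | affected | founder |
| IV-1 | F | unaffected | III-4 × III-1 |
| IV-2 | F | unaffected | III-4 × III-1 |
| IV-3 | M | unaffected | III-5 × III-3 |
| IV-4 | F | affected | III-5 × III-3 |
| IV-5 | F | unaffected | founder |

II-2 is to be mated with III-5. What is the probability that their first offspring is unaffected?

I-1 is unaffected so carries W and passed w to II-1 (ww), so I-1 is Ww.
I-2 is unaffected so carries W and passed w to II-1 (ww), so I-2 is Ww.
II-2 is an unaffected offspring of I-1 (Ww) × I-2 (Ww), whose cross gives 1/4 WW : 1/2 Ww : 1/4 ww; conditioning on being unaffected, II-2 is WW with probability 1/3, Ww with probability 2/3.
III-5 is affected, so III-5 is ww.
Summing over parental genotype combinations, P(offspring is unaffected) = 1/3·1 + 2/3·1/2 = 2/3.

2/3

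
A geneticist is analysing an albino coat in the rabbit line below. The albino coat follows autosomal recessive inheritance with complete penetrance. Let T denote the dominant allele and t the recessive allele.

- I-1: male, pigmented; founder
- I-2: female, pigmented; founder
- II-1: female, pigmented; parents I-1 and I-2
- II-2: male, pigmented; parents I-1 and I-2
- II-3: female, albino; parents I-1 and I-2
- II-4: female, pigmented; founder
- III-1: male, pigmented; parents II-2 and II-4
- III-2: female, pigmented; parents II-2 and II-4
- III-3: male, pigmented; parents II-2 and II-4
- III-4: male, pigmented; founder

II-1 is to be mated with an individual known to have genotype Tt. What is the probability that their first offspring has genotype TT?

1/3

I-1 is pigmented so carries T and passed t to II-3 (tt), so I-1 is Tt.
I-2 is pigmented so carries T and passed t to II-3 (tt), so I-2 is Tt.
II-1 is a pigmented offspring of I-1 (Tt) × I-2 (Tt), whose cross gives 1/4 TT : 1/2 Tt : 1/4 tt; conditioning on being pigmented, II-1 is TT with probability 1/3, Tt with probability 2/3.
Summing over parental genotype combinations, P(offspring has genotype TT) = 1/3·1/2 + 2/3·1/4 = 1/3.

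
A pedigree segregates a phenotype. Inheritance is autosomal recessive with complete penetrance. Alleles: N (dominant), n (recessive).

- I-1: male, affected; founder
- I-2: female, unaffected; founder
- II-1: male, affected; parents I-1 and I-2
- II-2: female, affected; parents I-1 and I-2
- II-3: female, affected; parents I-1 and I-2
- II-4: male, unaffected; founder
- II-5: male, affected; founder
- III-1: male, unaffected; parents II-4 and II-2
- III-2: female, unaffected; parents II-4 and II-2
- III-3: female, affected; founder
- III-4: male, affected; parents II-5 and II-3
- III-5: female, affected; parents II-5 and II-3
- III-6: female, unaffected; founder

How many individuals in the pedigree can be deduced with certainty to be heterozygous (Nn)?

Obligate heterozygotes: I-2 is unaffected so carries N and passed n to II-1 (nn), so I-2 is Nn; III-1 is unaffected so carries N and received n from II-2 (nn), so III-1 is Nn; III-2 is unaffected so carries N and received n from II-2 (nn), so III-2 is Nn.
Every other individual is either homozygous by phenotype or has at least one consistent homozygous assignment, so the count is 3.

3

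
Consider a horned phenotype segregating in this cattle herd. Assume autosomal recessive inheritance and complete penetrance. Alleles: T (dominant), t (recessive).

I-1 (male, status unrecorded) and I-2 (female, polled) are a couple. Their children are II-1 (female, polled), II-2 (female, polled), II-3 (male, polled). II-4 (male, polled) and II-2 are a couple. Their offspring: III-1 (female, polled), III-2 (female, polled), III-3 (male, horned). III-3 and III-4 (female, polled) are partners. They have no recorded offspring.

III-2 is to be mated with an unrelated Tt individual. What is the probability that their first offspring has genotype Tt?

II-4 is polled so carries T and passed t to III-3 (tt), so II-4 is Tt.
II-2 is polled so carries T and passed t to III-3 (tt), so II-2 is Tt.
III-2 is a polled offspring of II-4 (Tt) × II-2 (Tt), whose cross gives 1/4 TT : 1/2 Tt : 1/4 tt; conditioning on being polled, III-2 is TT with probability 1/3, Tt with probability 2/3.
Summing over parental genotype combinations, P(offspring has genotype Tt) = 1/3·1/2 + 2/3·1/2 = 1/2.

1/2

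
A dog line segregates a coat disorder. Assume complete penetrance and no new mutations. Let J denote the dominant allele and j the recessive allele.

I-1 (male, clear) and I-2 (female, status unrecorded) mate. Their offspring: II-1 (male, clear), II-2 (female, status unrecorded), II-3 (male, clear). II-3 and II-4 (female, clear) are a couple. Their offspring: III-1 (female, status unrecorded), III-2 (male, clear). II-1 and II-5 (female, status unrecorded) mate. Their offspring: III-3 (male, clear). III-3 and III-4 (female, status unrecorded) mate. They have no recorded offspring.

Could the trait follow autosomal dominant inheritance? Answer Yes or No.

A consistent assignment under autosomal dominant exists: I-1 jj, I-2 Jj, II-1 jj, II-2 Jj, II-3 jj, II-4 jj, II-5 Jj, III-1 jj, III-2 jj, III-3 jj, III-4 JJ.
In this assignment every recorded phenotype matches its genotype and every non-founder's genotype is obtainable from its parents' genotypes, so the pedigree is consistent.

Yes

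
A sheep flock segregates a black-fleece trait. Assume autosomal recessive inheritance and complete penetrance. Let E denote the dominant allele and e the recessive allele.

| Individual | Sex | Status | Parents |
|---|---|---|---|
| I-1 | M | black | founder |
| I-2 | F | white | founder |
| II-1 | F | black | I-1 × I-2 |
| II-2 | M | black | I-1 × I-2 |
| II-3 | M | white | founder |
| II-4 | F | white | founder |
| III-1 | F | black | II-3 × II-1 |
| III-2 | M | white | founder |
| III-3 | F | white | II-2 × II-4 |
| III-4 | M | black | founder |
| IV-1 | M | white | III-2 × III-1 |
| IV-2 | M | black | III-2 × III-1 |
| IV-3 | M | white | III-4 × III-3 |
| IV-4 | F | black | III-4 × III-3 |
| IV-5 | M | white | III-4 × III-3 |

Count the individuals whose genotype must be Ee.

Obligate heterozygotes: I-2 is white so carries E and passed e to II-1 (ee), so I-2 is Ee; II-3 is white so carries E and passed e to III-1 (ee), so II-3 is Ee; III-2 is white so carries E and passed e to IV-2 (ee), so III-2 is Ee; III-3 is white so carries E and received e from II-2 (ee), so III-3 is Ee; IV-1 is white so carries E and received e from III-1 (ee), so IV-1 is Ee; IV-3 is white so carries E and received e from III-4 (ee), so IV-3 is Ee; IV-5 is white so carries E and received e from III-4 (ee), so IV-5 is Ee.
Every other individual is either homozygous by phenotype or has at least one consistent homozygous assignment, so the count is 7.

7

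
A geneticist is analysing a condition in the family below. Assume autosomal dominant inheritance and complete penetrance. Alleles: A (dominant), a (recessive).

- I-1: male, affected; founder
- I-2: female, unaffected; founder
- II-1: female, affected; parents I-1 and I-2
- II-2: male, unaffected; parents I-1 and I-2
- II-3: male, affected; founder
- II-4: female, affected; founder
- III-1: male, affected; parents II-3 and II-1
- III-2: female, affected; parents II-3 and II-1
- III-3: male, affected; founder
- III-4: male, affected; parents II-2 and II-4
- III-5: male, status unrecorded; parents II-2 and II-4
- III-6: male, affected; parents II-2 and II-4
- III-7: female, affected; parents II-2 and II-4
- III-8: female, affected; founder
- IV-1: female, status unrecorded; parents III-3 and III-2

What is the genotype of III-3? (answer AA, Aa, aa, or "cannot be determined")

cannot be determined

III-3's phenotype allows AA or Aa, and no parent or child forces a single allele at both positions; consistent genotype assignments exist with III-3 as AA or Aa.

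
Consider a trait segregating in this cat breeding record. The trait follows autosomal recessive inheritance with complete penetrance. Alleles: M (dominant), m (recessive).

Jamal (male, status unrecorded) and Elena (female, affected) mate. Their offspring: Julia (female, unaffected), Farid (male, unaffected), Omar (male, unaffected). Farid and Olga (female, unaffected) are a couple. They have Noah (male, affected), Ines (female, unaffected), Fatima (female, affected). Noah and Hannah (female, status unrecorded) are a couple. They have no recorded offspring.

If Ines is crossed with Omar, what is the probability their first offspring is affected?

Farid is unaffected so carries M and received m from Elena (mm), so Farid is Mm.
Olga is unaffected so carries M and passed m to Noah (mm), so Olga is Mm.
Ines is an unaffected offspring of Farid (Mm) × Olga (Mm), whose cross gives 1/4 MM : 1/2 Mm : 1/4 mm; conditioning on being unaffected, Ines is MM with probability 1/3, Mm with probability 2/3.
Omar is unaffected so carries M and received m from Elena (mm), so Omar is Mm.
Summing over parental genotype combinations, P(offspring is affected) = 2/3·1/4 = 1/6.

1/6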